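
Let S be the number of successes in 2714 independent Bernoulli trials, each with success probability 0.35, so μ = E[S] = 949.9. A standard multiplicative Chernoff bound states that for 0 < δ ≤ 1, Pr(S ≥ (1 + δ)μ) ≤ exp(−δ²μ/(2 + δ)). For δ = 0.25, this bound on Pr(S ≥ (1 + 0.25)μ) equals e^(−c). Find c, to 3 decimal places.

c = δ²μ/(2 + δ) = 0.25²·949.9/(2 + 0.25) = 26.3861.

26.386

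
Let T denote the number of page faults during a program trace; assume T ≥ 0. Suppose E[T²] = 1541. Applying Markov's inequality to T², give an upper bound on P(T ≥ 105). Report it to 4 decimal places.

Since T ≥ 0, the event {T ≥ 105} is the same as {T² ≥ 11025}.
Markov's inequality applied to T² gives P(T² ≥ 11025) ≤ E[T²]/11025 = 1541/11025 = 0.1398.

0.1398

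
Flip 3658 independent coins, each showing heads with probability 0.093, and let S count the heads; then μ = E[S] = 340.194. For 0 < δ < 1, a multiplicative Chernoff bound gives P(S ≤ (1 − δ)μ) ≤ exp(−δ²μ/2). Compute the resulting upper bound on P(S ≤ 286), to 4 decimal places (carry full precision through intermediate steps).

0.0133

Write 286 = (1 − δ)μ, so δ = 1 − 286/340.194 = 0.1593032…
Then the exponent is δ²μ/2 = (μ − 286)²/(2μ) = 4.316639.
Bound = exp(−4.316639) = 0.01334.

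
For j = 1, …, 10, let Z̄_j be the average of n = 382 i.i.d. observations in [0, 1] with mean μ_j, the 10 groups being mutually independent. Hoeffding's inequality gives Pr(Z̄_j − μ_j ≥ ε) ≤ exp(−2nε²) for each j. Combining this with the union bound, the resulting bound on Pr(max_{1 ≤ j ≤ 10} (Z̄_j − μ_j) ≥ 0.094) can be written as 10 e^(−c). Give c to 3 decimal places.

6.751

Union bound over the 10 events: Pr(max_{1 ≤ j ≤ 10} (Z̄_j − μ_j) ≥ 0.094) ≤ 10·exp(−2nε²) = 10 exp(−2·382·0.094²).
So c = 2·382·0.094² = 6.7507.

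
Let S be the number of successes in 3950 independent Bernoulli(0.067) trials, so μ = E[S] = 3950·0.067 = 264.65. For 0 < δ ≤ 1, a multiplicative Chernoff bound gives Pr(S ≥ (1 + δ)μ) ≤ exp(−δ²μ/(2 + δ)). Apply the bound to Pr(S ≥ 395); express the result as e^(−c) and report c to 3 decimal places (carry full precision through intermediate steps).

25.758

Write 395 = (1 + δ)μ, so δ = 395/264.65 − 1 = 0.4925373…
Then the exponent is δ²μ/(2 + δ) = (395 − μ)² / (μ·(2 + δ)) = 25.757784.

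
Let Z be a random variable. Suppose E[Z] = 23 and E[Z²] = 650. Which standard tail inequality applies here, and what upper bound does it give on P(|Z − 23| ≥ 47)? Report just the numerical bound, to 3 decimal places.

The first two moments determine the variance, so Chebyshev's inequality is the sharpest standard bound available.
Var(Z) = E[Z²] − (E[Z])² = 650 − 529 = 121.
Chebyshev's inequality: P(|Z − μ| ≥ t) ≤ Var(Z)/t² = 121/2209 = 0.0548.

0.055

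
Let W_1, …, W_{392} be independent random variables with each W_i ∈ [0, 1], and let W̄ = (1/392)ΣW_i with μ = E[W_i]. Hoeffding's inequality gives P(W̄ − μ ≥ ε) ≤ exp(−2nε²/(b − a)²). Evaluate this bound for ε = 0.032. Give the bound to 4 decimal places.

Exponent: 2nε²/(b − a)² = 2·392·0.032² / 1² = 0.80282.
Bound = exp(−0.80282) = 0.44807.

0.4481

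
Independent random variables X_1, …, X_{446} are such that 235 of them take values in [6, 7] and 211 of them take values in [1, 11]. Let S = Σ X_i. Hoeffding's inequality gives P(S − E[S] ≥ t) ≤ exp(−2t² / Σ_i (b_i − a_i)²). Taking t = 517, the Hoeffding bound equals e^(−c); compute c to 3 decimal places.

Σ(b_i − a_i)² = 235·1² + 211·10² = 21335.
c = 2t² / 21335 = 2·517² / 21335 = 25.0564.

25.056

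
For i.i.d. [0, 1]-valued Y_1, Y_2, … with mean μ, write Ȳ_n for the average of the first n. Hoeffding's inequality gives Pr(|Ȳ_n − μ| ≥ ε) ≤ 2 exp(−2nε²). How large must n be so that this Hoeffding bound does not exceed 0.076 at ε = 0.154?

Require 2·exp(−2nε²) ≤ 0.076, i.e. 2nε² ≥ ln(2/0.076) = 3.270169.
So n ≥ 3.270169 / (2·0.154²) = 68.944.
The smallest integer n is 69.

69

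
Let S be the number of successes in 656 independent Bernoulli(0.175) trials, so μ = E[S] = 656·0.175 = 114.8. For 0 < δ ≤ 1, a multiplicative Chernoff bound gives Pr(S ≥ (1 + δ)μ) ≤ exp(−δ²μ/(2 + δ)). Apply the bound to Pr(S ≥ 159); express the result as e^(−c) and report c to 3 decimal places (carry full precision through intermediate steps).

Write 159 = (1 + δ)μ, so δ = 159/114.8 − 1 = 0.3850174…
Then the exponent is δ²μ/(2 + δ) = (159 − μ)² / (μ·(2 + δ)) = 7.135281.

7.135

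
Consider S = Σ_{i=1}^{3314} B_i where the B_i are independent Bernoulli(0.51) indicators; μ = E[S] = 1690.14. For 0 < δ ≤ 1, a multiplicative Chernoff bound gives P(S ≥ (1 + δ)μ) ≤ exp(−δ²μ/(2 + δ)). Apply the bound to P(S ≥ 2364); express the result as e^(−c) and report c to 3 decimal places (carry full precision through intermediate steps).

Write 2364 = (1 + δ)μ, so δ = 2364/1690.14 − 1 = 0.3987007…
Then the exponent is δ²μ/(2 + δ) = (2364 − μ)² / (μ·(2 + δ)) = 112.005826.

112.006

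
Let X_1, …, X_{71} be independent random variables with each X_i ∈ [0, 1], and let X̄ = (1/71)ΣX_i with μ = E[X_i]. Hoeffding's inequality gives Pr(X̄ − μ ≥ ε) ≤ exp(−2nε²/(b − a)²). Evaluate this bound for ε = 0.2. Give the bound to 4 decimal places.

0.0034

Exponent: 2nε²/(b − a)² = 2·71·0.2² / 1² = 5.68000.
Bound = exp(−5.68000) = 0.00341.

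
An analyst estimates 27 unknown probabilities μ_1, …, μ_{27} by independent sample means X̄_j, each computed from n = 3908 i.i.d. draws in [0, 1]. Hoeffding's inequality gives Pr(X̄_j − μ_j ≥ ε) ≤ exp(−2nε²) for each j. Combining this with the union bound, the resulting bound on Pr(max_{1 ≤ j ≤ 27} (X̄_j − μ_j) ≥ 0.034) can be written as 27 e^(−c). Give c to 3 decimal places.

Union bound over the 27 events: Pr(max_{1 ≤ j ≤ 27} (X̄_j − μ_j) ≥ 0.034) ≤ 27·exp(−2nε²) = 27 exp(−2·3908·0.034²).
So c = 2·3908·0.034² = 9.0353.

9.035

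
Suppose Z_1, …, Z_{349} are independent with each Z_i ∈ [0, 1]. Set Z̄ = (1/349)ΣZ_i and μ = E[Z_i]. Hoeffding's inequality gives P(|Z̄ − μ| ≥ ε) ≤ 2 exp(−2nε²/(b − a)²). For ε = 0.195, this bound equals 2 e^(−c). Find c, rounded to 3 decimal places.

26.541

c = 2nε²/(b − a)² = 2·349·0.195² / 1² = 26.5415.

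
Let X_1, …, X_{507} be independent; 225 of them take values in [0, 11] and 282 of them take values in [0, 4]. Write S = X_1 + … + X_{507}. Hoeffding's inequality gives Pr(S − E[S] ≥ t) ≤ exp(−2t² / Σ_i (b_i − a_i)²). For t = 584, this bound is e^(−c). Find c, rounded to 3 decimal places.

Σ(b_i − a_i)² = 225·11² + 282·4² = 31737.
c = 2t² / 31737 = 2·584² / 31737 = 21.4926.

21.493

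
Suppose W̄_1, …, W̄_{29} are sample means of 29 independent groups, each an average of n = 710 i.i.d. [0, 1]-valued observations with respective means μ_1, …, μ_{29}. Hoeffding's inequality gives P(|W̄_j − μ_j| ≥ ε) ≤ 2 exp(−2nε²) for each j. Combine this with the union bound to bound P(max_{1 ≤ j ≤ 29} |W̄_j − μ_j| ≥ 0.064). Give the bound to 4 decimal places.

Per-experiment Hoeffding bound: 2·exp(−2·710·0.064²) = 2·exp(−5.81632) = 0.0059571.
Union bound over 29 events: 29·0.0059571 = 0.17276.

0.1728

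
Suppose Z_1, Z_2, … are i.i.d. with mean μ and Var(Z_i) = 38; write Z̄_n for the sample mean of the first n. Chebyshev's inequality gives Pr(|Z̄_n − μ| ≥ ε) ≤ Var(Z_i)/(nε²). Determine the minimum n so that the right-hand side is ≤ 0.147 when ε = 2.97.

Require 38/(n·2.97²) ≤ 0.147, i.e. n ≥ 38/(0.147·2.97²) = 29.306.
The smallest integer n is 30.

30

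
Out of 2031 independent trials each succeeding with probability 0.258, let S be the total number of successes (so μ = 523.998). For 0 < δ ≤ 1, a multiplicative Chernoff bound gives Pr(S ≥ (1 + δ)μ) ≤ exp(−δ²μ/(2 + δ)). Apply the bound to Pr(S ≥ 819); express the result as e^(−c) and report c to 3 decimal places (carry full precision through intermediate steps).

64.800

Write 819 = (1 + δ)μ, so δ = 819/523.998 − 1 = 0.5629831…
Then the exponent is δ²μ/(2 + δ) = (819 − μ)² / (μ·(2 + δ)) = 64.799933.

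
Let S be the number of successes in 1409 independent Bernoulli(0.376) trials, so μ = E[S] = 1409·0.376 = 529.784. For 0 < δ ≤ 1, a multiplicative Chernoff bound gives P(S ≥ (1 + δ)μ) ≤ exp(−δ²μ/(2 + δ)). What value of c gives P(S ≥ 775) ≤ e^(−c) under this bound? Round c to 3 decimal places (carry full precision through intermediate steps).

Write 775 = (1 + δ)μ, so δ = 775/529.784 − 1 = 0.4628603…
Then the exponent is δ²μ/(2 + δ) = (775 − μ)² / (μ·(2 + δ)) = 46.084936.

46.085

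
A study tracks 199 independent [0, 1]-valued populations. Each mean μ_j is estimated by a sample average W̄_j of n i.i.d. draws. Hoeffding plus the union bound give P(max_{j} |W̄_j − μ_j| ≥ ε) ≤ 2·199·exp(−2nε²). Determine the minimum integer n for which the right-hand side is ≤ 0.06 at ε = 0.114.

339

Need 2·199·exp(−2nε²) ≤ 0.06, i.e. exp(−2nε²) ≤ 0.06/398.
So 2nε² ≥ ln(398/0.06) = 8.799863.
Hence n ≥ 8.799863/(2·0.114²) = 338.560.
The smallest integer n is 339.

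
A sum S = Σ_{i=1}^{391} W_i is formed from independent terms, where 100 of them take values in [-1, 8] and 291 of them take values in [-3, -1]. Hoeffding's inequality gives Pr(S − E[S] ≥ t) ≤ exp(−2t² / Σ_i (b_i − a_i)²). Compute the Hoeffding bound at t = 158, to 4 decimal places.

0.0046

Σ(b_i − a_i)² = 100·9² + 291·2² = 9264.
Exponent = 2·158² / 9264 = 5.38946.
Bound = exp(−5.38946) = 0.00456.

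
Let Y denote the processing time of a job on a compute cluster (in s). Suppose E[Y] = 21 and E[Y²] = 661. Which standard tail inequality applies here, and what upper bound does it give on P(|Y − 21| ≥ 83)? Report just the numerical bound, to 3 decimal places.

The first two moments determine the variance, so Chebyshev's inequality is the sharpest standard bound available.
Var(Y) = E[Y²] − (E[Y])² = 661 − 441 = 220.
Chebyshev's inequality: P(|Y − μ| ≥ t) ≤ Var(Y)/t² = 220/6889 = 0.0319.

0.032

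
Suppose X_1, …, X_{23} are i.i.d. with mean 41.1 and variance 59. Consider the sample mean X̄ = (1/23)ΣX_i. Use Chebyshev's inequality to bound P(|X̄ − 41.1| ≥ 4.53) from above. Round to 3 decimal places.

0.125

Var(X̄) = Var(X_i)/n = 59/23 = 2.5652.
Chebyshev: P(|X̄ − 41.1| ≥ 4.53) ≤ Var(X̄)/(4.53)² = 59/(23·4.53²) = 0.1250.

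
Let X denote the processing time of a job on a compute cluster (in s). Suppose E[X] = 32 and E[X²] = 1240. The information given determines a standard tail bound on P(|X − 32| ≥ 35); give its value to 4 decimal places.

0.1763

The first two moments determine the variance, so Chebyshev's inequality is the sharpest standard bound available.
Var(X) = E[X²] − (E[X])² = 1240 − 1024 = 216.
Chebyshev's inequality: P(|X − μ| ≥ t) ≤ Var(X)/t² = 216/1225 = 0.1763.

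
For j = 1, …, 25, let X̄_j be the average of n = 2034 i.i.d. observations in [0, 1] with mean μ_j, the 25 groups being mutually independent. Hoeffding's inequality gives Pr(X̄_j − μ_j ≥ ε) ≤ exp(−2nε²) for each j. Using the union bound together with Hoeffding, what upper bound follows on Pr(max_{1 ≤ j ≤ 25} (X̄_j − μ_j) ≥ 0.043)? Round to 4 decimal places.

Per-experiment Hoeffding bound: exp(−2·2034·0.043²) = exp(−7.52173) = 0.00054119.
Union bound over 25 events: 25·0.00054119 = 0.01353.

0.0135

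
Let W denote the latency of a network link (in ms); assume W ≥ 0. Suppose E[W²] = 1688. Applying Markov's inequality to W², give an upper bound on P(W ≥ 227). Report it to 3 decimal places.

Since W ≥ 0, the event {W ≥ 227} is the same as {W² ≥ 51529}.
Markov's inequality applied to W² gives P(W² ≥ 51529) ≤ E[W²]/51529 = 1688/51529 = 0.0328.

0.033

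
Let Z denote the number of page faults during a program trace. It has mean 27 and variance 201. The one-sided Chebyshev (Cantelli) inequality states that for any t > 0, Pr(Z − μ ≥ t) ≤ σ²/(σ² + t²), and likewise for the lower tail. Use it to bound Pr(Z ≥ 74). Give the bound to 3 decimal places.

0.083

Here σ² = 201 and t = 47, so σ² + t² = 2410.
Cantelli's bound: 201/2410 = 0.0834.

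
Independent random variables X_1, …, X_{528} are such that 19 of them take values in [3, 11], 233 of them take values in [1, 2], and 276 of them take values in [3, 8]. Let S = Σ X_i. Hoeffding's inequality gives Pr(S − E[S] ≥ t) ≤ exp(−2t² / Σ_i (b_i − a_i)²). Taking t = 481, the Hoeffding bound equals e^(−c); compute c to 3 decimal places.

55.422

Σ(b_i − a_i)² = 19·8² + 233·1² + 276·5² = 8349.
c = 2t² / 8349 = 2·481² / 8349 = 55.4224.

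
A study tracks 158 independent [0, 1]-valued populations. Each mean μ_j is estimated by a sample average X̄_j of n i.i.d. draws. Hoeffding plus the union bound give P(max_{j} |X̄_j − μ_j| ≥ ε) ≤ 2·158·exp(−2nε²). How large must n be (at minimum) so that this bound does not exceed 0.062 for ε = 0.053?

1520

Need 2·158·exp(−2nε²) ≤ 0.062, i.e. exp(−2nε²) ≤ 0.062/316.
So 2nε² ≥ ln(316/0.062) = 8.536363.
Hence n ≥ 8.536363/(2·0.053²) = 1519.467.
The smallest integer n is 1520.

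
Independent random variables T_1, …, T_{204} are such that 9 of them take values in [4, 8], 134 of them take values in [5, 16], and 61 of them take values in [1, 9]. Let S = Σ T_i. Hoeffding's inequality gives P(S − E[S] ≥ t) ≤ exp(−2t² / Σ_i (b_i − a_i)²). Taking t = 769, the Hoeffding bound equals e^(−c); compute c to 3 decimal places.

58.371

Σ(b_i − a_i)² = 9·4² + 134·11² + 61·8² = 20262.
c = 2t² / 20262 = 2·769² / 20262 = 58.3714.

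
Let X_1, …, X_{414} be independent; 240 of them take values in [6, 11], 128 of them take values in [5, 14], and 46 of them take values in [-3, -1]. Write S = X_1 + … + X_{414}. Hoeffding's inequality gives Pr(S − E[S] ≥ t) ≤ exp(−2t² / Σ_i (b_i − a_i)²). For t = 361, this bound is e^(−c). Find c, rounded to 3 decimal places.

Σ(b_i − a_i)² = 240·5² + 128·9² + 46·2² = 16552.
c = 2t² / 16552 = 2·361² / 16552 = 15.7469.

15.747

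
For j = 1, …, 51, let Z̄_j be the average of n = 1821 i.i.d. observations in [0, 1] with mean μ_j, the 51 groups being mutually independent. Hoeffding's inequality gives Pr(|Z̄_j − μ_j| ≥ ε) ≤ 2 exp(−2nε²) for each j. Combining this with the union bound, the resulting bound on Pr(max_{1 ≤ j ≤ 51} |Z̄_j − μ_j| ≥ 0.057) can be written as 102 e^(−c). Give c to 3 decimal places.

Union bound over the 51 events: Pr(max_{1 ≤ j ≤ 51} |Z̄_j − μ_j| ≥ 0.057) ≤ 51·2·exp(−2nε²) = 102 exp(−2·1821·0.057²).
So c = 2·1821·0.057² = 11.8329.

11.833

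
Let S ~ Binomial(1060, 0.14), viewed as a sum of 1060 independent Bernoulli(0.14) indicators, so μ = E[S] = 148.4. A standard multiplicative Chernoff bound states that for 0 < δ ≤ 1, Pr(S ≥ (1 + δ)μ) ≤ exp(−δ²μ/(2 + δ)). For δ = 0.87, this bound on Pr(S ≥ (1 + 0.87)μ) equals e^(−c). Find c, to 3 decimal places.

39.137

c = δ²μ/(2 + δ) = 0.87²·148.4/(2 + 0.87) = 39.1373.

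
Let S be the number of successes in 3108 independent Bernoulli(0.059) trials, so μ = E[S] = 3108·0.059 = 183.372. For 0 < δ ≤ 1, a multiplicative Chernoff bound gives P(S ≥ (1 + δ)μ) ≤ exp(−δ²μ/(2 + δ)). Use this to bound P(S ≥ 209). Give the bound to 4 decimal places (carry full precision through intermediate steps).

0.1875

Write 209 = (1 + δ)μ, so δ = 209/183.372 − 1 = 0.1397596…
Then the exponent is δ²μ/(2 + δ) = (209 − μ)² / (μ·(2 + δ)) = 1.673907.
Bound = exp(−1.673907) = 0.18751.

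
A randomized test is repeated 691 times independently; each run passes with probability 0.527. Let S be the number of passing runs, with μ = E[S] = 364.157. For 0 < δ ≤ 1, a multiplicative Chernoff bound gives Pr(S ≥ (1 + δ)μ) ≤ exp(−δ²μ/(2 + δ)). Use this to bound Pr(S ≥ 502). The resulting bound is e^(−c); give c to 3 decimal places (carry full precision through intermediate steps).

21.937

Write 502 = (1 + δ)μ, so δ = 502/364.157 − 1 = 0.3785263…
Then the exponent is δ²μ/(2 + δ) = (502 − μ)² / (μ·(2 + δ)) = 21.936777.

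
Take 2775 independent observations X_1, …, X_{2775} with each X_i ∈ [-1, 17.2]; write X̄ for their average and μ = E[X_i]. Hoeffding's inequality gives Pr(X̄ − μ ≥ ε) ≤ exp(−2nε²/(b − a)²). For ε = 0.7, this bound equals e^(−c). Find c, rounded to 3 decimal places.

8.210

c = 2nε²/(b − a)² = 2·2775·0.7² / 18.2² = 8.2101.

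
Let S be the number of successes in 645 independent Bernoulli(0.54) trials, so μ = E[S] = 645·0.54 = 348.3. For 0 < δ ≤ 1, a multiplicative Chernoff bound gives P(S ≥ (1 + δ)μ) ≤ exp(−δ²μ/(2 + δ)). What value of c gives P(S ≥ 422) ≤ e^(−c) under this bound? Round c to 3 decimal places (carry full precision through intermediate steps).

7.051

Write 422 = (1 + δ)μ, so δ = 422/348.3 − 1 = 0.2115992…
Then the exponent is δ²μ/(2 + δ) = (422 − μ)² / (μ·(2 + δ)) = 7.051396.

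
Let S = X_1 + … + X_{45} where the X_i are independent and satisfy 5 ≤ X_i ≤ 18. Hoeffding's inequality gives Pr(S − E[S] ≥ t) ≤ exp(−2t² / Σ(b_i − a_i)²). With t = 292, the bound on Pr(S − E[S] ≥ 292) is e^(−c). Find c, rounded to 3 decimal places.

Σ(b_i − a_i)² = 45·(13)² = 7605.
c = 2t²/7605 = 2·292²/7605 = 22.4231.

22.423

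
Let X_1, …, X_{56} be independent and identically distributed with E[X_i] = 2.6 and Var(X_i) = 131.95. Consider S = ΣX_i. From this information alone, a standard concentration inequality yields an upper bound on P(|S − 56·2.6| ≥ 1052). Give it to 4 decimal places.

0.0067

With mean and variance of each term known, Chebyshev's inequality bounds the deviation of the sum (or sample mean).
Var(S) = n·Var(X_i) = 56·131.95 = 7389.2.
Chebyshev: P(|S − 56·2.6| ≥ 1052) ≤ Var(S)/1052² = 7389.2/1106704 = 0.0067.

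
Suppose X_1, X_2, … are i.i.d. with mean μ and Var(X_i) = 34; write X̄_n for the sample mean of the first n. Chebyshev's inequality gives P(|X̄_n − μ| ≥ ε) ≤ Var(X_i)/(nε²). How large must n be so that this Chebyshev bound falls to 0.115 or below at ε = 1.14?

228

Require 34/(n·1.14²) ≤ 0.115, i.e. n ≥ 34/(0.115·1.14²) = 227.495.
The smallest integer n is 228.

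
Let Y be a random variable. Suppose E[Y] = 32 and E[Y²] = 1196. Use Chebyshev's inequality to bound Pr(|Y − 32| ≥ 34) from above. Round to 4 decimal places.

Var(Y) = E[Y²] − (E[Y])² = 1196 − 1024 = 172.
Chebyshev's inequality: Pr(|Y − μ| ≥ t) ≤ Var(Y)/t² = 172/1156 = 0.1488.

0.1488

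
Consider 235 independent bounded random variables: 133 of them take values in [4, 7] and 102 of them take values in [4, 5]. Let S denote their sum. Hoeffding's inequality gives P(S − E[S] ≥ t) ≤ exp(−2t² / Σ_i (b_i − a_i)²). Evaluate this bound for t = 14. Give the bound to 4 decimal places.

Σ(b_i − a_i)² = 133·3² + 102·1² = 1299.
Exponent = 2·14² / 1299 = 0.30177.
Bound = exp(−0.30177) = 0.73951.

0.7395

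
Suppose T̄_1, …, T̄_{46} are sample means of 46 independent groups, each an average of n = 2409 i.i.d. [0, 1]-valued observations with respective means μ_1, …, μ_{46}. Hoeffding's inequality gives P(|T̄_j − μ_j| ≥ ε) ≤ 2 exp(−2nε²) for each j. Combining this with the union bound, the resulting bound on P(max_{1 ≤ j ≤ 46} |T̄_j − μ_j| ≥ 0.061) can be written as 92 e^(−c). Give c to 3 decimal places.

Union bound over the 46 events: P(max_{1 ≤ j ≤ 46} |T̄_j − μ_j| ≥ 0.061) ≤ 46·2·exp(−2nε²) = 92 exp(−2·2409·0.061²).
So c = 2·2409·0.061² = 17.9278.

17.928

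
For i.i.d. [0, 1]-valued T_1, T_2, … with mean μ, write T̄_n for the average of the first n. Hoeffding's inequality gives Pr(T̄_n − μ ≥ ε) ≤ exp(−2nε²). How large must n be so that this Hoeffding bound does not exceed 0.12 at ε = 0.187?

31

Require exp(−2nε²) ≤ 0.12, i.e. 2nε² ≥ ln(1/0.12) = 2.120264.
So n ≥ 2.120264 / (2·0.187²) = 30.316.
The smallest integer n is 31.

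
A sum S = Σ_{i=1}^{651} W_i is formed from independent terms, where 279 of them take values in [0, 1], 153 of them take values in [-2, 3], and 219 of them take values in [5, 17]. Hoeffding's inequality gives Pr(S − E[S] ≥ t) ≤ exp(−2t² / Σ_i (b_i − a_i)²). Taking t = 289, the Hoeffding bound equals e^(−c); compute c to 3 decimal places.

4.687

Σ(b_i − a_i)² = 279·1² + 153·5² + 219·12² = 35640.
c = 2t² / 35640 = 2·289² / 35640 = 4.6869.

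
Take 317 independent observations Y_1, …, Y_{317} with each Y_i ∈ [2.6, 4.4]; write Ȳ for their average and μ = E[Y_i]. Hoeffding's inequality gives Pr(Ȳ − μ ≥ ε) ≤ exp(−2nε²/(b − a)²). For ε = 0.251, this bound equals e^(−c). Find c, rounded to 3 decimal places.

c = 2nε²/(b − a)² = 2·317·0.251² / 1.8² = 12.3280.

12.328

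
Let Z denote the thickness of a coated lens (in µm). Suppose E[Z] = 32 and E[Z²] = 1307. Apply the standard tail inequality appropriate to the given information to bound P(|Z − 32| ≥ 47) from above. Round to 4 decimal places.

0.1281

The first two moments determine the variance, so Chebyshev's inequality is the sharpest standard bound available.
Var(Z) = E[Z²] − (E[Z])² = 1307 − 1024 = 283.
Chebyshev's inequality: P(|Z − μ| ≥ t) ≤ Var(Z)/t² = 283/2209 = 0.1281.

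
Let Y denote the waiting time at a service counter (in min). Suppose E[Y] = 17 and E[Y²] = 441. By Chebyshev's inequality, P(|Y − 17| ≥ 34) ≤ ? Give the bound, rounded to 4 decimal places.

Var(Y) = E[Y²] − (E[Y])² = 441 − 289 = 152.
Chebyshev's inequality: P(|Y − μ| ≥ t) ≤ Var(Y)/t² = 152/1156 = 0.1315.

0.1315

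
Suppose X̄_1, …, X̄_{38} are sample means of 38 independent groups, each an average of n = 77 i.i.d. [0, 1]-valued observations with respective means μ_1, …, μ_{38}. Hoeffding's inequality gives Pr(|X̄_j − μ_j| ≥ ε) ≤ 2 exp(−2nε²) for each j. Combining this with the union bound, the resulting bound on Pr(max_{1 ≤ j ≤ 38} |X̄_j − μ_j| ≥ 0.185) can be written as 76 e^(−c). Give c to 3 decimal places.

5.271

Union bound over the 38 events: Pr(max_{1 ≤ j ≤ 38} |X̄_j − μ_j| ≥ 0.185) ≤ 38·2·exp(−2nε²) = 76 exp(−2·77·0.185²).
So c = 2·77·0.185² = 5.2706.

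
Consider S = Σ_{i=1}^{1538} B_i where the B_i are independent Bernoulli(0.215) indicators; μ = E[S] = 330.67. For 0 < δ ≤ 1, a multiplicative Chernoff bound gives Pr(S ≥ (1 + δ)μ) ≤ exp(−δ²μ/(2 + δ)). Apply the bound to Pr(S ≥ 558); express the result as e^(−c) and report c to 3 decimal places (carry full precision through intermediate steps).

Write 558 = (1 + δ)μ, so δ = 558/330.67 − 1 = 0.687483…
Then the exponent is δ²μ/(2 + δ) = (558 − μ)² / (μ·(2 + δ)) = 58.153115.

58.153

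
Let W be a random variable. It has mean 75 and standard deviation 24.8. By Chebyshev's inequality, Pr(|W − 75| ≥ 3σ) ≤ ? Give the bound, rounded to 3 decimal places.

0.111

Chebyshev: Pr(|W − μ| ≥ t) ≤ Var(W)/t².
Var(W) = σ² = 24.8² = 615.04.
t = 3·24.8 = 74.4.
Bound = 615.04 / 5535.36 = 0.1111.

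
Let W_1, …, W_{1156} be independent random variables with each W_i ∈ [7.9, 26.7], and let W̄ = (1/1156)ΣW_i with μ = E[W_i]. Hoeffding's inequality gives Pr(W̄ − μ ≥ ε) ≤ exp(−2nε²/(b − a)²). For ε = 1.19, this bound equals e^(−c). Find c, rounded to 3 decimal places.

9.263

c = 2nε²/(b − a)² = 2·1156·1.19² / 18.8² = 9.2633.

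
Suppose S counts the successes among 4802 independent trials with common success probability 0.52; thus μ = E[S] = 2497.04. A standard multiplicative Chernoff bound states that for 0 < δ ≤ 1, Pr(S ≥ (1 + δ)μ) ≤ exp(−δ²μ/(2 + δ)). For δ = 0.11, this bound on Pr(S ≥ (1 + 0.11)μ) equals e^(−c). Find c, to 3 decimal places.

14.320

c = δ²μ/(2 + δ) = 0.11²·2497.04/(2 + 0.11) = 14.3195.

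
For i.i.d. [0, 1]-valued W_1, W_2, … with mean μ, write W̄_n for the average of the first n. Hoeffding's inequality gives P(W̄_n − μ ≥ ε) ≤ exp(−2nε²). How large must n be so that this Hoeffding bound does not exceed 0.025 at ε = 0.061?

Require exp(−2nε²) ≤ 0.025, i.e. 2nε² ≥ ln(1/0.025) = 3.688879.
So n ≥ 3.688879 / (2·0.061²) = 495.684.
The smallest integer n is 496.

496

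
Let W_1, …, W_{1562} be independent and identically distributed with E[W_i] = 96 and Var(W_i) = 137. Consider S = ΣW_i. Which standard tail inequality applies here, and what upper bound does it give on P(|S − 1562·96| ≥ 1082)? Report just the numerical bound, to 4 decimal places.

0.1828

With mean and variance of each term known, Chebyshev's inequality bounds the deviation of the sum (or sample mean).
Var(S) = n·Var(W_i) = 1562·137 = 213994.
Chebyshev: P(|S − 1562·96| ≥ 1082) ≤ Var(S)/1082² = 213994/1170724 = 0.1828.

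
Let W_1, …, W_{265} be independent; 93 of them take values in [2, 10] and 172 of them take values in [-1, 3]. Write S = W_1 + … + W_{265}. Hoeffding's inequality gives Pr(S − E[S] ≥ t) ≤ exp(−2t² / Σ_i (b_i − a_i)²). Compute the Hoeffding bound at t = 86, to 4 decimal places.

0.1828

Σ(b_i − a_i)² = 93·8² + 172·4² = 8704.
Exponent = 2·86² / 8704 = 1.69945.
Bound = exp(−1.69945) = 0.18278.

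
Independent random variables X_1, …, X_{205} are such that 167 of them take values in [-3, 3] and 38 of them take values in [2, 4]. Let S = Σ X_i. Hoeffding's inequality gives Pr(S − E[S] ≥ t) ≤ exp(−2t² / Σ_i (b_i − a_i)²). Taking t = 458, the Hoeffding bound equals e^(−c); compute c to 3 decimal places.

68.061

Σ(b_i − a_i)² = 167·6² + 38·2² = 6164.
c = 2t² / 6164 = 2·458² / 6164 = 68.0610.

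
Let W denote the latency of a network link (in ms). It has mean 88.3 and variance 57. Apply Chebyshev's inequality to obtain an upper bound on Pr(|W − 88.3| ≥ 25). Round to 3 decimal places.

Chebyshev: Pr(|W − μ| ≥ t) ≤ Var(W)/t².
Bound = 57 / 625 = 0.0912.

0.091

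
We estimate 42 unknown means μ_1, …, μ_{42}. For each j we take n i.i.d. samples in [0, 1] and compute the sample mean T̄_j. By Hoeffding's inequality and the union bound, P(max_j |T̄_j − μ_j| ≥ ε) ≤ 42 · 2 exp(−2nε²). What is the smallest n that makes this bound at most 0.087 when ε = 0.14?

Need 2·42·exp(−2nε²) ≤ 0.087, i.e. exp(−2nε²) ≤ 0.087/84.
So 2nε² ≥ ln(84/0.087) = 6.872664.
Hence n ≥ 6.872664/(2·0.14²) = 175.323.
The smallest integer n is 176.

176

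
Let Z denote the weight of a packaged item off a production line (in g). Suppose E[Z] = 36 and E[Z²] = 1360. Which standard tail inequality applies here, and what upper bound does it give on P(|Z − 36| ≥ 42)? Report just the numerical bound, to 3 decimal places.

0.036

The first two moments determine the variance, so Chebyshev's inequality is the sharpest standard bound available.
Var(Z) = E[Z²] − (E[Z])² = 1360 − 1296 = 64.
Chebyshev's inequality: P(|Z − μ| ≥ t) ≤ Var(Z)/t² = 64/1764 = 0.0363.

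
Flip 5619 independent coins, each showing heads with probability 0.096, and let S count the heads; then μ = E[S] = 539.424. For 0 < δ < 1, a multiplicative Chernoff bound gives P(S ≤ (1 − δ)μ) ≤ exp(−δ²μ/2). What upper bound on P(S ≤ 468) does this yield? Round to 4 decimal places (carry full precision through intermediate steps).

0.0088

Write 468 = (1 − δ)μ, so δ = 1 − 468/539.424 = 0.1324079…
Then the exponent is δ²μ/2 = (μ − 468)²/(2μ) = 4.728551.
Bound = exp(−4.728551) = 0.00884.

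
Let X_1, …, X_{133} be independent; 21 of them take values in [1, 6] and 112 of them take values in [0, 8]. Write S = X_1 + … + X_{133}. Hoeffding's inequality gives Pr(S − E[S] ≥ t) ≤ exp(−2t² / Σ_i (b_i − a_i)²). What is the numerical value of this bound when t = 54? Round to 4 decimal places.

0.4686

Σ(b_i − a_i)² = 21·5² + 112·8² = 7693.
Exponent = 2·54² / 7693 = 0.75809.
Bound = exp(−0.75809) = 0.46856.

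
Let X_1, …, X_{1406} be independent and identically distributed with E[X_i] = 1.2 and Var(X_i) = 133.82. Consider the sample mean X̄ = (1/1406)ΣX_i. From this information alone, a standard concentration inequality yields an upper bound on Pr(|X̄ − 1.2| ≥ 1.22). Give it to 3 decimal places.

0.064

With mean and variance of each term known, Chebyshev's inequality bounds the deviation of the sum (or sample mean).
Var(X̄) = Var(X_i)/n = 133.82/1406 = 0.095178.
Chebyshev: Pr(|X̄ − 1.2| ≥ 1.22) ≤ Var(X̄)/(1.22)² = 133.82/(1406·1.22²) = 0.0639.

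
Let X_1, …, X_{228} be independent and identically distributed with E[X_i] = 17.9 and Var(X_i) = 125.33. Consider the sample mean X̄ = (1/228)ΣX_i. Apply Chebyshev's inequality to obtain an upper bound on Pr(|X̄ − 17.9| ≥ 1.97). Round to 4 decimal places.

Var(X̄) = Var(X_i)/n = 125.33/228 = 0.54969.
Chebyshev: Pr(|X̄ − 17.9| ≥ 1.97) ≤ Var(X̄)/(1.97)² = 125.33/(228·1.97²) = 0.1416.

0.1416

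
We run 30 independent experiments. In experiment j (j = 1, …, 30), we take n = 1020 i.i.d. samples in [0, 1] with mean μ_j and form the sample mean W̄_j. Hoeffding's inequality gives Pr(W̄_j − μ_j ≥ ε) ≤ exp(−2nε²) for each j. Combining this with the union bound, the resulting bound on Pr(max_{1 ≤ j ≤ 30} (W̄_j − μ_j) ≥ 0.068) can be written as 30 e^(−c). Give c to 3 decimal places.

9.433

Union bound over the 30 events: Pr(max_{1 ≤ j ≤ 30} (W̄_j − μ_j) ≥ 0.068) ≤ 30·exp(−2nε²) = 30 exp(−2·1020·0.068²).
So c = 2·1020·0.068² = 9.4330.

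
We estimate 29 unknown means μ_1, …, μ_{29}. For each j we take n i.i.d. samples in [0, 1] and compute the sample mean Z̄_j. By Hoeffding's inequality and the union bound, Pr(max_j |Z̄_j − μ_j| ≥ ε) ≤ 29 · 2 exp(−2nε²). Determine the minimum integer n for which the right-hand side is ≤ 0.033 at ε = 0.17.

Need 2·29·exp(−2nε²) ≤ 0.033, i.e. exp(−2nε²) ≤ 0.033/58.
So 2nε² ≥ ln(58/0.033) = 7.471691.
Hence n ≥ 7.471691/(2·0.17²) = 129.268.
The smallest integer n is 130.

130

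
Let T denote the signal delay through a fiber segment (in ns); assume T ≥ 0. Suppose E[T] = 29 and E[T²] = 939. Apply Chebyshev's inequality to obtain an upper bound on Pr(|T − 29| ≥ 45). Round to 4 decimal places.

Var(T) = E[T²] − (E[T])² = 939 − 841 = 98.
Chebyshev's inequality: Pr(|T − μ| ≥ t) ≤ Var(T)/t² = 98/2025 = 0.0484.

0.0484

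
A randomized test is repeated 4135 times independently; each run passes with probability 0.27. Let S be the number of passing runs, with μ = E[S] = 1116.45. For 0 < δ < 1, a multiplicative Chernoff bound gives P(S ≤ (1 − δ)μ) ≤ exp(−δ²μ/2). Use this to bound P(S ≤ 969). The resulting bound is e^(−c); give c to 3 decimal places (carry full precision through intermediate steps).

9.737

Write 969 = (1 − δ)μ, so δ = 1 − 969/1116.45 = 0.1320704…
Then the exponent is δ²μ/2 = (μ − 969)²/(2μ) = 9.736890.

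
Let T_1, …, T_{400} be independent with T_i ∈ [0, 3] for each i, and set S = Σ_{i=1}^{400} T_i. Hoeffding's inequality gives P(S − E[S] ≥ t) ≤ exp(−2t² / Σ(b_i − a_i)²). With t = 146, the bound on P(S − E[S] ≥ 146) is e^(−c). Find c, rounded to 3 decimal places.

11.842

Σ(b_i − a_i)² = 400·(3)² = 3600.
c = 2t²/3600 = 2·146²/3600 = 11.8422.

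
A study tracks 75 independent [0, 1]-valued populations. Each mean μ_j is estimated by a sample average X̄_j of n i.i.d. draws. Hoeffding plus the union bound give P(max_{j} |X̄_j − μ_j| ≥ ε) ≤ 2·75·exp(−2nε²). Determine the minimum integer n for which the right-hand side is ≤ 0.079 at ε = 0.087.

499

Need 2·75·exp(−2nε²) ≤ 0.079, i.e. exp(−2nε²) ≤ 0.079/150.
So 2nε² ≥ ln(150/0.079) = 7.548943.
Hence n ≥ 7.548943/(2·0.087²) = 498.675.
The smallest integer n is 499.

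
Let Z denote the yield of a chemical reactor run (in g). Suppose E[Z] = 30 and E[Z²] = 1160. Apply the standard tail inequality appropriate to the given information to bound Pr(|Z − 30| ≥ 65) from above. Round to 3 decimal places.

The first two moments determine the variance, so Chebyshev's inequality is the sharpest standard bound available.
Var(Z) = E[Z²] − (E[Z])² = 1160 − 900 = 260.
Chebyshev's inequality: Pr(|Z − μ| ≥ t) ≤ Var(Z)/t² = 260/4225 = 0.0615.

0.062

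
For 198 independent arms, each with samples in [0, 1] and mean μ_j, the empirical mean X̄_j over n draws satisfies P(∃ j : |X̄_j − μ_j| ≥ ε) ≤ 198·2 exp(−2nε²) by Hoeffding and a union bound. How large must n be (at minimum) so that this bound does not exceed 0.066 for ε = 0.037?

3178

Need 2·198·exp(−2nε²) ≤ 0.066, i.e. exp(−2nε²) ≤ 0.066/396.
So 2nε² ≥ ln(396/0.066) = 8.699515.
Hence n ≥ 8.699515/(2·0.037²) = 3177.325.
The smallest integer n is 3178.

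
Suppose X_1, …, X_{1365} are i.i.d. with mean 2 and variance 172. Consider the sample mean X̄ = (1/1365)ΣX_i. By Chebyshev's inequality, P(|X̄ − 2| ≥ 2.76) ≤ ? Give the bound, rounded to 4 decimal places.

0.0165

Var(X̄) = Var(X_i)/n = 172/1365 = 0.12601.
Chebyshev: P(|X̄ − 2| ≥ 2.76) ≤ Var(X̄)/(2.76)² = 172/(1365·2.76²) = 0.0165.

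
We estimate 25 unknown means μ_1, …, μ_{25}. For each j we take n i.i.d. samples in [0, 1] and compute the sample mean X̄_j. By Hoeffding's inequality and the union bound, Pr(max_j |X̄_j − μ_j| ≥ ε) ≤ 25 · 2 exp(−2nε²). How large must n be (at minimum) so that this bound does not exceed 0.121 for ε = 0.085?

417

Need 2·25·exp(−2nε²) ≤ 0.121, i.e. exp(−2nε²) ≤ 0.121/50.
So 2nε² ≥ ln(50/0.121) = 6.023988.
Hence n ≥ 6.023988/(2·0.085²) = 416.885.
The smallest integer n is 417.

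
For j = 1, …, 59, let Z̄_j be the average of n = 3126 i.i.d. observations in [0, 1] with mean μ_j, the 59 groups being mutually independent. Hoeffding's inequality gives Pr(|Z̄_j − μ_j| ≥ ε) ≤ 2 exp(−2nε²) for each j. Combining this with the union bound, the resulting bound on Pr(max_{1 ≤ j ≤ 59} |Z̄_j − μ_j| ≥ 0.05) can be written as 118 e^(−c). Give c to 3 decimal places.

Union bound over the 59 events: Pr(max_{1 ≤ j ≤ 59} |Z̄_j − μ_j| ≥ 0.05) ≤ 59·2·exp(−2nε²) = 118 exp(−2·3126·0.05²).
So c = 2·3126·0.05² = 15.6300.

15.630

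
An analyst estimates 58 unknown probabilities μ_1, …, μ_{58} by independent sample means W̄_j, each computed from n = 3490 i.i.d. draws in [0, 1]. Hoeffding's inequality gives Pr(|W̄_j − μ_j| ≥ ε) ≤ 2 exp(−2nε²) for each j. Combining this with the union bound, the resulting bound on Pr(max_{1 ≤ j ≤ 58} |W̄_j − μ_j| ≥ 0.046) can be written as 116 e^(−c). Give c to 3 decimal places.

14.770

Union bound over the 58 events: Pr(max_{1 ≤ j ≤ 58} |W̄_j − μ_j| ≥ 0.046) ≤ 58·2·exp(−2nε²) = 116 exp(−2·3490·0.046²).
So c = 2·3490·0.046² = 14.7697.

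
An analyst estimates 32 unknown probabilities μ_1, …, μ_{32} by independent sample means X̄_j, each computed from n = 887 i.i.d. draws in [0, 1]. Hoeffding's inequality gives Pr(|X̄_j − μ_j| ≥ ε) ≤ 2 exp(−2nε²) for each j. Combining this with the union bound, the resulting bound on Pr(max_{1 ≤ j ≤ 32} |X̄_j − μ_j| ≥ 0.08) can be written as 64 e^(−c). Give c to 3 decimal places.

11.354

Union bound over the 32 events: Pr(max_{1 ≤ j ≤ 32} |X̄_j − μ_j| ≥ 0.08) ≤ 32·2·exp(−2nε²) = 64 exp(−2·887·0.08²).
So c = 2·887·0.08² = 11.3536.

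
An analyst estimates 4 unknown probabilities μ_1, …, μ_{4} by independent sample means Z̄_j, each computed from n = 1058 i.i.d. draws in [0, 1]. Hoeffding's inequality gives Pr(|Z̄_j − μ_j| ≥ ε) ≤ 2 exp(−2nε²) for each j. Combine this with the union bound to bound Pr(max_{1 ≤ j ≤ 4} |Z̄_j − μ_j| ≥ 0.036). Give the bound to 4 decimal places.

Per-experiment Hoeffding bound: 2·exp(−2·1058·0.036²) = 2·exp(−2.74234) = 0.12884.
Union bound over 4 events: 4·0.12884 = 0.51536.

0.5154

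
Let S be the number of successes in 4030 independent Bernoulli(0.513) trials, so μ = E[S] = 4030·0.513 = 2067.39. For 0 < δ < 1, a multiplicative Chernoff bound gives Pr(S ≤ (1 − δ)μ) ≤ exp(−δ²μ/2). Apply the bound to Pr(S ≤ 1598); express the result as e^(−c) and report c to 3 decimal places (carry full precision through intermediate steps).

53.286

Write 1598 = (1 − δ)μ, so δ = 1 − 1598/2067.39 = 0.2270447…
Then the exponent is δ²μ/2 = (μ − 1598)²/(2μ) = 53.286262.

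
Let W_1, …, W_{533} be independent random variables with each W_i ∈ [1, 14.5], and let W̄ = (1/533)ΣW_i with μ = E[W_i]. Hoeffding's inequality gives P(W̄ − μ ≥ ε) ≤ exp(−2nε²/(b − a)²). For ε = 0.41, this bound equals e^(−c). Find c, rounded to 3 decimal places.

0.983

c = 2nε²/(b − a)² = 2·533·0.41² / 13.5² = 0.9832.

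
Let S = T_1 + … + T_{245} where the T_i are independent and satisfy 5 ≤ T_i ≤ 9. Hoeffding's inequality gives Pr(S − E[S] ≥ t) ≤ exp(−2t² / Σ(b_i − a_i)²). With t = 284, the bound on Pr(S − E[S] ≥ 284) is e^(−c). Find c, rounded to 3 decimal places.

41.151

Σ(b_i − a_i)² = 245·(4)² = 3920.
c = 2t²/3920 = 2·284²/3920 = 41.1510.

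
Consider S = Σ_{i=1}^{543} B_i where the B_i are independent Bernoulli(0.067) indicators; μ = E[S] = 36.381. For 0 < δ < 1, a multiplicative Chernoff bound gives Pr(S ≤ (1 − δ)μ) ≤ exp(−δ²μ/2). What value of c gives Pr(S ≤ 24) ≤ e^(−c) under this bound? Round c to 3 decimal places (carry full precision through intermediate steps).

Write 24 = (1 − δ)μ, so δ = 1 − 24/36.381 = 0.340315…
Then the exponent is δ²μ/2 = (μ − 24)²/(2μ) = 2.106720.

2.107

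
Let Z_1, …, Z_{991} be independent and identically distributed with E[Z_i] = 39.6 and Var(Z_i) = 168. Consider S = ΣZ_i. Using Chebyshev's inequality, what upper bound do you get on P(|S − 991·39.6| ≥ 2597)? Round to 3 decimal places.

0.025

Var(S) = n·Var(Z_i) = 991·168 = 166488.
Chebyshev: P(|S − 991·39.6| ≥ 2597) ≤ Var(S)/2597² = 166488/6744409 = 0.0247.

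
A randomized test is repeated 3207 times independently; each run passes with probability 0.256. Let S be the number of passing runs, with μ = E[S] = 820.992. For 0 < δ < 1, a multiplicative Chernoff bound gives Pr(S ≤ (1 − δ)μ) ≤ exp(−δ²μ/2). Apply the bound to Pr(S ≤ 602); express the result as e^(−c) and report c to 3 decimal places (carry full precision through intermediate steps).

29.207

Write 602 = (1 − δ)μ, so δ = 1 − 602/820.992 = 0.2667407…
Then the exponent is δ²μ/2 = (μ − 602)²/(2μ) = 29.207042.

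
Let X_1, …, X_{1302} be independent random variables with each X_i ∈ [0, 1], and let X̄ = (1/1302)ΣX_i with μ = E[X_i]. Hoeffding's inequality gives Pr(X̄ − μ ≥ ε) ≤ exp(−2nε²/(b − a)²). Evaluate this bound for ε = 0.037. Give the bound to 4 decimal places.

Exponent: 2nε²/(b − a)² = 2·1302·0.037² / 1² = 3.56488.
Bound = exp(−3.56488) = 0.02830.

0.0283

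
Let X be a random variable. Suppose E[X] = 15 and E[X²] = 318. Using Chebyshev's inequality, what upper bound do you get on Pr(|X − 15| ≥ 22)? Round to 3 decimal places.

0.192

Var(X) = E[X²] − (E[X])² = 318 − 225 = 93.
Chebyshev's inequality: Pr(|X − μ| ≥ t) ≤ Var(X)/t² = 93/484 = 0.1921.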